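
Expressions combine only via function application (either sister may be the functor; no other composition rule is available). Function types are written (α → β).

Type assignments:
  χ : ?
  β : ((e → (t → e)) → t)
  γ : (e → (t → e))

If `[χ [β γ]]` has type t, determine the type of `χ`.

(t → t)

At [χ [β γ]] (required: t): [β γ] is t, which is not a function with range t; hence χ is the functor — type (t → t).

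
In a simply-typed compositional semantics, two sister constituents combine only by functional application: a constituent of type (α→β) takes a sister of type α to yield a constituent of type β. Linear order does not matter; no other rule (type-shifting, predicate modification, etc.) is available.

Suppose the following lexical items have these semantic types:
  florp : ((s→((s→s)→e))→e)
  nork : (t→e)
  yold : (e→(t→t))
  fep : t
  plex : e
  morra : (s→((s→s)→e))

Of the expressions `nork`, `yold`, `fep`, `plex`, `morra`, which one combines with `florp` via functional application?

nork : (t→e) — neither side's domain matches the other.
yold : (e→(t→t)) — neither side's domain matches the other.
fep : t — neither side's domain matches the other.
plex : e — neither side's domain matches the other.
morra — combines: florp : ((s→((s→s)→e))→e) takes morra : (s→((s→s)→e)) as argument, giving e.

morra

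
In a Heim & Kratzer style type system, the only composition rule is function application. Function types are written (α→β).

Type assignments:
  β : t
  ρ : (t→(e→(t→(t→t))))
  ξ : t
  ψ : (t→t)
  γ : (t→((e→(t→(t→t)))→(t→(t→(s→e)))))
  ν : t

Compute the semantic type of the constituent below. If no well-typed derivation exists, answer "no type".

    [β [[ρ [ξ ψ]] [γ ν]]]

[ξ ψ] — ψ of type (t→t) combines with ξ of type t: type t.
[ρ [ξ ψ]] — ρ of type (t→(e→(t→(t→t)))) combines with [ξ ψ] of type t: type (e→(t→(t→t))).
[γ ν] — γ of type (t→((e→(t→(t→t)))→(t→(t→(s→e))))) combines with ν of type t: type ((e→(t→(t→t)))→(t→(t→(s→e)))).
[[ρ [ξ ψ]] [γ ν]] — [γ ν] of type ((e→(t→(t→t)))→(t→(t→(s→e)))) combines with [ρ [ξ ψ]] of type (e→(t→(t→t))): type (t→(t→(s→e))).
[β [[ρ [ξ ψ]] [γ ν]]] — [[ρ [ξ ψ]] [γ ν]] of type (t→(t→(s→e))) combines with β of type t: type (t→(s→e)).

(t→(s→e))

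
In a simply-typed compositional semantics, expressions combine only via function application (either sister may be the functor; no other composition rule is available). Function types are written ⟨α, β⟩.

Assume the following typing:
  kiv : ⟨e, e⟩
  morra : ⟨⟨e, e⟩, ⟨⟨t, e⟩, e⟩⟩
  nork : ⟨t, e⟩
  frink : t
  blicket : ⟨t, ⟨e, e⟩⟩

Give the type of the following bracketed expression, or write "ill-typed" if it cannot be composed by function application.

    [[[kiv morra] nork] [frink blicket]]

e

[kiv morra]: ⟨⟨e, e⟩, ⟨⟨t, e⟩, e⟩⟩ applied to ⟨e, e⟩ yields ⟨⟨t, e⟩, e⟩.
[[kiv morra] nork]: ⟨⟨t, e⟩, e⟩ applied to ⟨t, e⟩ yields e.
[frink blicket]: ⟨t, ⟨e, e⟩⟩ applied to t yields ⟨e, e⟩.
[[[kiv morra] nork] [frink blicket]]: ⟨e, e⟩ applied to e yields e.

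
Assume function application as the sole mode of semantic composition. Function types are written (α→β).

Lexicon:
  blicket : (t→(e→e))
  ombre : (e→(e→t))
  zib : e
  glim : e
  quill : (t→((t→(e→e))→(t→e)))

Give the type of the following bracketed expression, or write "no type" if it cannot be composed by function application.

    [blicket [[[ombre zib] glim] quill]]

(t→e)

[ombre zib]: (e→(e→t)) applied to e yields (e→t).
[[ombre zib] glim]: (e→t) applied to e yields t.
[[[ombre zib] glim] quill]: (t→((t→(e→e))→(t→e))) applied to t yields ((t→(e→e))→(t→e)).
[blicket [[[ombre zib] glim] quill]]: ((t→(e→e))→(t→e)) applied to (t→(e→e)) yields (t→e).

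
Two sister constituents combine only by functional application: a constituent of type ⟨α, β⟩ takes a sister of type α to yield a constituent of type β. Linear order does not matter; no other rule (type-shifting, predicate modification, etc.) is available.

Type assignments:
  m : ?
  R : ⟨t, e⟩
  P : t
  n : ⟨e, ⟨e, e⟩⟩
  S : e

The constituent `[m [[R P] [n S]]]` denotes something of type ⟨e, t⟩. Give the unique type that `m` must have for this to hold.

At [m [[R P] [n S]]] (required: ⟨e, t⟩): [[R P] [n S]] is e, which is not a function with range ⟨e, t⟩; hence m is the functor — type ⟨e, ⟨e, t⟩⟩.

⟨e, ⟨e, t⟩⟩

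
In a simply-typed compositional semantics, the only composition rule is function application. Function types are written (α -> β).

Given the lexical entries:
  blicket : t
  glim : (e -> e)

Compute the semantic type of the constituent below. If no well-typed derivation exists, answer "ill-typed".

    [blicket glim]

[blicket glim]: t and (e -> e) cannot combine by function application — type clash.

ill-typed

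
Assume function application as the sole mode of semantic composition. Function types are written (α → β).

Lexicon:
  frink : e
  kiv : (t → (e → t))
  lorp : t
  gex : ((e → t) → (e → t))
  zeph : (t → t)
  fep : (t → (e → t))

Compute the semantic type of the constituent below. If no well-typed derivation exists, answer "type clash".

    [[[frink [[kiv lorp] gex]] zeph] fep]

At [kiv lorp], kiv : (t → (e → t)) takes lorp : t, giving (e → t).
At [[kiv lorp] gex], gex : ((e → t) → (e → t)) takes [kiv lorp] : (e → t), giving (e → t).
At [frink [[kiv lorp] gex]], [[kiv lorp] gex] : (e → t) takes frink : e, giving t.
At [[frink [[kiv lorp] gex]] zeph], zeph : (t → t) takes [frink [[kiv lorp] gex]] : t, giving t.
At [[[frink [[kiv lorp] gex]] zeph] fep], fep : (t → (e → t)) takes [[frink [[kiv lorp] gex]] zeph] : t, giving (e → t).

(e → t)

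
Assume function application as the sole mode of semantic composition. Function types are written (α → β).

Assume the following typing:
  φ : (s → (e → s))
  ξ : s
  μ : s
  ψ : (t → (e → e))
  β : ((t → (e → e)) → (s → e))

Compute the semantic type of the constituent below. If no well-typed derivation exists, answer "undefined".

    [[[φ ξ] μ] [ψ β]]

[φ ξ]: functor φ : (s → (e → s)), argument ξ : s; result (e → s).
At [[φ ξ] μ]: neither (e → s) nor s can take the other as argument; the node is ill-typed.

undefined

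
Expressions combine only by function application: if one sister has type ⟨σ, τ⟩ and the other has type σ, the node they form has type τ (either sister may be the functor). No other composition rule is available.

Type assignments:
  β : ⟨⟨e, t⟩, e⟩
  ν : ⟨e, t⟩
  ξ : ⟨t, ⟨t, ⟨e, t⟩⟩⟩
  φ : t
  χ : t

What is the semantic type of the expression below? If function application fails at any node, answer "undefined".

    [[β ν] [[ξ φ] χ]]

t

[β ν]: β is ⟨⟨e, t⟩, e⟩, ν is ⟨e, t⟩; result e.
[ξ φ]: ξ is ⟨t, ⟨t, ⟨e, t⟩⟩⟩, φ is t; result ⟨t, ⟨e, t⟩⟩.
[[ξ φ] χ]: [ξ φ] is ⟨t, ⟨e, t⟩⟩, χ is t; result ⟨e, t⟩.
[[β ν] [[ξ φ] χ]]: [[ξ φ] χ] is ⟨e, t⟩, [β ν] is e; result t.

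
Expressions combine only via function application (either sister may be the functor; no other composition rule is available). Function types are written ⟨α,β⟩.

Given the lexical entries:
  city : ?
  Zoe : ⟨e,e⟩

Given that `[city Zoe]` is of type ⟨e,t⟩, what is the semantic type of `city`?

For [city Zoe] to have type ⟨e,t⟩ with Zoe of type ⟨e,e⟩, city must be the function: city : ⟨⟨e,e⟩,⟨e,t⟩⟩.

⟨⟨e,e⟩,⟨e,t⟩⟩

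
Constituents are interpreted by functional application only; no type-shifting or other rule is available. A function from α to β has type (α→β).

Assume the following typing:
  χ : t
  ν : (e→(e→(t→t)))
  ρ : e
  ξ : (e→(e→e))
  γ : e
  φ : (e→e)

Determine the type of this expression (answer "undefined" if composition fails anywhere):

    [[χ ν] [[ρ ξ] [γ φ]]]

[χ ν]: t and (e→(e→(t→t))) cannot combine by function application — type clash.

undefined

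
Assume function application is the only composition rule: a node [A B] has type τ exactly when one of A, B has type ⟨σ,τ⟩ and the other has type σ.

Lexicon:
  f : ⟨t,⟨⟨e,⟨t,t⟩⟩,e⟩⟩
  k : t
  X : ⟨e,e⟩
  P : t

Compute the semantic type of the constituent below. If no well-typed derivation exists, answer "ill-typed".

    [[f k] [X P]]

ill-typed

[f k]: functor f : ⟨t,⟨⟨e,⟨t,t⟩⟩,e⟩⟩, argument k : t; result ⟨⟨e,⟨t,t⟩⟩,e⟩.
At [X P]: neither ⟨e,e⟩ nor t can take the other as argument; the node is ill-typed.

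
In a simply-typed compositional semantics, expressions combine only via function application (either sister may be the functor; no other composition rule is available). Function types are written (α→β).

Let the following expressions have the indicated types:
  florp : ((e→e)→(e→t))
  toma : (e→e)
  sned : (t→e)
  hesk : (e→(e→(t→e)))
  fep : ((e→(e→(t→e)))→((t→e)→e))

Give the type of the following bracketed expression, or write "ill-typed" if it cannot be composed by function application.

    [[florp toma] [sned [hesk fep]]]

t

[florp toma]: florp is ((e→e)→(e→t)), toma is (e→e); result (e→t).
[hesk fep]: fep is ((e→(e→(t→e)))→((t→e)→e)), hesk is (e→(e→(t→e))); result ((t→e)→e).
[sned [hesk fep]]: [hesk fep] is ((t→e)→e), sned is (t→e); result e.
[[florp toma] [sned [hesk fep]]]: [florp toma] is (e→t), [sned [hesk fep]] is e; result t.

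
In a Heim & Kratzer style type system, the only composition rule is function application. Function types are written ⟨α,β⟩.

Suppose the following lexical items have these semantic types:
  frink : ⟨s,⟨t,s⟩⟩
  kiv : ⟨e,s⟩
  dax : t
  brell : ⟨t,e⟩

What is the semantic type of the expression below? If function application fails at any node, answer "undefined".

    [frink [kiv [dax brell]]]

⟨t,s⟩

[dax brell]: ⟨t,e⟩ applied to t yields e.
[kiv [dax brell]]: ⟨e,s⟩ applied to e yields s.
[frink [kiv [dax brell]]]: ⟨s,⟨t,s⟩⟩ applied to s yields ⟨t,s⟩.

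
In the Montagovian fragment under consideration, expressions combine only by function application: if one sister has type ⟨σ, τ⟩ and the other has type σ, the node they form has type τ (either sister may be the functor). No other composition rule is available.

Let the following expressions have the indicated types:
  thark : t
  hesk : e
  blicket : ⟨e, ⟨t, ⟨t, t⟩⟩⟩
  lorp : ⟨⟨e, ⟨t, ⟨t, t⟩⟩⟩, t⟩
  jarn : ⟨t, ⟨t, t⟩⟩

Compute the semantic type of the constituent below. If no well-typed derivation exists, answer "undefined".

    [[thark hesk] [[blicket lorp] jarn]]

undefined

[thark hesk]: t and e cannot combine by function application — type clash.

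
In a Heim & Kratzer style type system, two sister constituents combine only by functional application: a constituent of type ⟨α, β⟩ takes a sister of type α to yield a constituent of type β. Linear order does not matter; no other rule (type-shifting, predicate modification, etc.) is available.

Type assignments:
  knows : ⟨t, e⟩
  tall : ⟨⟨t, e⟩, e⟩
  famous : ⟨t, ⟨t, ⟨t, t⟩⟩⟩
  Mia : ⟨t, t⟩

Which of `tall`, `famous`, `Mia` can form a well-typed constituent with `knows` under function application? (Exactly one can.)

tall — combines: tall : ⟨⟨t, e⟩, e⟩ takes knows : ⟨t, e⟩ as argument, giving e.
famous : ⟨t, ⟨t, ⟨t, t⟩⟩⟩ — does not combine with knows.
Mia : ⟨t, t⟩ — does not combine with knows.

tall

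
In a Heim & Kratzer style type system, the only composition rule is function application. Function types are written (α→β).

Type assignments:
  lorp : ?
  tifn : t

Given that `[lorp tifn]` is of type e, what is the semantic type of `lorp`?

[lorp tifn] must have type e. The sister tifn has type t; that is not a function onto e, so lorp must be the functor, of type (t→e).

(t→e)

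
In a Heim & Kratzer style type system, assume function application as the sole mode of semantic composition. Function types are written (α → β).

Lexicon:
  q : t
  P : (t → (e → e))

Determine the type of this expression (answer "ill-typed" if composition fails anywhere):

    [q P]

[q P]: P is (t → (e → e)), q is t; result (e → e).

(e → e)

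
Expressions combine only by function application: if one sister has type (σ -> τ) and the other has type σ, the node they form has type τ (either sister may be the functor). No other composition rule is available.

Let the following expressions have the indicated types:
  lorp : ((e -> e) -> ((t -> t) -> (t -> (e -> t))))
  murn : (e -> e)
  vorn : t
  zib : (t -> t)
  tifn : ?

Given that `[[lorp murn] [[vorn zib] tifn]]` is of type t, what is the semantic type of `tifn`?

(t -> (((t -> t) -> (t -> (e -> t))) -> t))

[[lorp murn] [[vorn zib] tifn]] must have type t. The sister [lorp murn] has type ((t -> t) -> (t -> (e -> t))); that is not a function onto t, so [[vorn zib] tifn] must be the functor, of type (((t -> t) -> (t -> (e -> t))) -> t).
[[vorn zib] tifn] must have type (((t -> t) -> (t -> (e -> t))) -> t). The sister [vorn zib] has type t; that is not a function onto (((t -> t) -> (t -> (e -> t))) -> t), so tifn must be the functor, of type (t -> (((t -> t) -> (t -> (e -> t))) -> t)).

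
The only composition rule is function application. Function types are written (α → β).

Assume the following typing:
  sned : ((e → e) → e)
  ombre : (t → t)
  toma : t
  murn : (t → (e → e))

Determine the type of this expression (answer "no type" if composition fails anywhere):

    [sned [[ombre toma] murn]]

At [ombre toma], ombre : (t → t) takes toma : t, giving t.
At [[ombre toma] murn], murn : (t → (e → e)) takes [ombre toma] : t, giving (e → e).
At [sned [[ombre toma] murn]], sned : ((e → e) → e) takes [[ombre toma] murn] : (e → e), giving e.

e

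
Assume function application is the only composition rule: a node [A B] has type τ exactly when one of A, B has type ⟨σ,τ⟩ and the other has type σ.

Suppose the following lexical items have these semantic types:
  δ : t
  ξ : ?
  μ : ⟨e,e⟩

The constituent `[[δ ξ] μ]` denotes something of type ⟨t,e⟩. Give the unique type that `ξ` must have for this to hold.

At [[δ ξ] μ] (required: ⟨t,e⟩): μ is ⟨e,e⟩, which is not a function with range ⟨t,e⟩; hence [δ ξ] is the functor — type ⟨⟨e,e⟩,⟨t,e⟩⟩.
At [δ ξ] (required: ⟨⟨e,e⟩,⟨t,e⟩⟩): δ is t, which is not a function with range ⟨⟨e,e⟩,⟨t,e⟩⟩; hence ξ is the functor — type ⟨t,⟨⟨e,e⟩,⟨t,e⟩⟩⟩.

⟨t,⟨⟨e,e⟩,⟨t,e⟩⟩⟩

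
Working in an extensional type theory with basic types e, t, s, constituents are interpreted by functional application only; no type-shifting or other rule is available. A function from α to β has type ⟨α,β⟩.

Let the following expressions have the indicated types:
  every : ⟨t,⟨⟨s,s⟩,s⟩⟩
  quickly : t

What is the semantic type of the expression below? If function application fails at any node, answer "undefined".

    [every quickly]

⟨⟨s,s⟩,s⟩

[every quickly]: functor every : ⟨t,⟨⟨s,s⟩,s⟩⟩, argument quickly : t; result ⟨⟨s,s⟩,s⟩.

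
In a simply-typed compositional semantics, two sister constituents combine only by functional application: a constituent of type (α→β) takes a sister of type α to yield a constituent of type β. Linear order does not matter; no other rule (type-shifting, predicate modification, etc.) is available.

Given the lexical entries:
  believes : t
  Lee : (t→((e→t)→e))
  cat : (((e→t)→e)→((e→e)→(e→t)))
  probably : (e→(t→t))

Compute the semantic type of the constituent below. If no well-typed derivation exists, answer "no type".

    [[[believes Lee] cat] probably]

[believes Lee] — Lee of type (t→((e→t)→e)) combines with believes of type t: type ((e→t)→e).
[[believes Lee] cat] — cat of type (((e→t)→e)→((e→e)→(e→t))) combines with [believes Lee] of type ((e→t)→e): type ((e→e)→(e→t)).
[[[believes Lee] cat] probably]: ((e→e)→(e→t)) with (e→(t→t)) — neither is a function whose domain matches the other; composition fails here.

no type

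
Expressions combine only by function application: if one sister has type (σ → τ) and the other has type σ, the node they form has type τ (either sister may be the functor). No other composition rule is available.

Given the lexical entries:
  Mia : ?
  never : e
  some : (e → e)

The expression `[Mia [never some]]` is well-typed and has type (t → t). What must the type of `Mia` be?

(e → (t → t))

[Mia [never some]] must have type (t → t). The sister [never some] has type e; that is not a function onto (t → t), so Mia must be the functor, of type (e → (t → t)).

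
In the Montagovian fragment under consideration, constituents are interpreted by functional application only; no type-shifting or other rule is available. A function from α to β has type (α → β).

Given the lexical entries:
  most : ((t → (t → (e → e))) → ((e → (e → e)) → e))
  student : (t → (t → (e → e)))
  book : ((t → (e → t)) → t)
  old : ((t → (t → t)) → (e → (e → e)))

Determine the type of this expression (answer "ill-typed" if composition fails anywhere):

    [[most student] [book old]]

ill-typed

[most student] — most of type ((t → (t → (e → e))) → ((e → (e → e)) → e)) combines with student of type (t → (t → (e → e))): type ((e → (e → e)) → e).
[book old]: ((t → (e → t)) → t) with ((t → (t → t)) → (e → (e → e))) — neither is a function whose domain matches the other; composition fails here.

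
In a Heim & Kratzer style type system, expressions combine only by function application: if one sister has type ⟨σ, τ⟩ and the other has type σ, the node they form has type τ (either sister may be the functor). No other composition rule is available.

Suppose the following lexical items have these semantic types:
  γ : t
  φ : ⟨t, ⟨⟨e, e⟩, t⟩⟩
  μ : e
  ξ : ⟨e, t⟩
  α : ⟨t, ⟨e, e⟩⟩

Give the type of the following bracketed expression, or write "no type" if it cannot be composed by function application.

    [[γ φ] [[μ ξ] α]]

[γ φ]: functor φ : ⟨t, ⟨⟨e, e⟩, t⟩⟩, argument γ : t; result ⟨⟨e, e⟩, t⟩.
[μ ξ]: functor ξ : ⟨e, t⟩, argument μ : e; result t.
[[μ ξ] α]: functor α : ⟨t, ⟨e, e⟩⟩, argument [μ ξ] : t; result ⟨e, e⟩.
[[γ φ] [[μ ξ] α]]: functor [γ φ] : ⟨⟨e, e⟩, t⟩, argument [[μ ξ] α] : ⟨e, e⟩; result t.

t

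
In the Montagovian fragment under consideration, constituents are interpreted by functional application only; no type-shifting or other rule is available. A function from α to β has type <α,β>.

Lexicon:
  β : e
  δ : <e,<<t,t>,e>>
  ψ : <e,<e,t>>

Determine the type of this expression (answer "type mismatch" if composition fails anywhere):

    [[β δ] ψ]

At [β δ], δ : <e,<<t,t>,e>> takes β : e, giving <<t,t>,e>.
[[β δ] ψ]: <<t,t>,e> with <e,<e,t>> — neither is a function whose domain matches the other; composition fails here.

type mismatch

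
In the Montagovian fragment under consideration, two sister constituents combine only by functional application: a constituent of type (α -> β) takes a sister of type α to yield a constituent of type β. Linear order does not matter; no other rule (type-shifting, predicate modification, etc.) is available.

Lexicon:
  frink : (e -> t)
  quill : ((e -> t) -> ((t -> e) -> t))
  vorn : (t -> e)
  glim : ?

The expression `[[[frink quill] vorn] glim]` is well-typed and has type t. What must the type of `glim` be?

(t -> t)

[[[frink quill] vorn] glim] is required to be t. [[frink quill] vorn] : t cannot yield t as functor, so glim : (t -> t).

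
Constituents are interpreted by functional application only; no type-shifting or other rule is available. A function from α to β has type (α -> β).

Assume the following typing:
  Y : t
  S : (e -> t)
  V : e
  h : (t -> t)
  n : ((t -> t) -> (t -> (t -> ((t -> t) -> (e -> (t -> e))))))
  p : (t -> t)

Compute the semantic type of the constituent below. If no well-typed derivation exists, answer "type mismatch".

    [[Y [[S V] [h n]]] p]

[S V]: S is (e -> t), V is e; result t.
[h n]: n is ((t -> t) -> (t -> (t -> ((t -> t) -> (e -> (t -> e)))))), h is (t -> t); result (t -> (t -> ((t -> t) -> (e -> (t -> e))))).
[[S V] [h n]]: [h n] is (t -> (t -> ((t -> t) -> (e -> (t -> e))))), [S V] is t; result (t -> ((t -> t) -> (e -> (t -> e)))).
[Y [[S V] [h n]]]: [[S V] [h n]] is (t -> ((t -> t) -> (e -> (t -> e)))), Y is t; result ((t -> t) -> (e -> (t -> e))).
[[Y [[S V] [h n]]] p]: [Y [[S V] [h n]]] is ((t -> t) -> (e -> (t -> e))), p is (t -> t); result (e -> (t -> e)).

(e -> (t -> e))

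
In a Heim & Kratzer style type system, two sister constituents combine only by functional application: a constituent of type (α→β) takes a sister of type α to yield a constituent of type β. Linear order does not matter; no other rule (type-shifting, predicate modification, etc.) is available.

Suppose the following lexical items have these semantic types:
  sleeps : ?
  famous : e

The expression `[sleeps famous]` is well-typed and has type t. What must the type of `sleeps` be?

At [sleeps famous] (required: t): famous is e, which is not a function with range t; hence sleeps is the functor — type (e→t).

(e→t)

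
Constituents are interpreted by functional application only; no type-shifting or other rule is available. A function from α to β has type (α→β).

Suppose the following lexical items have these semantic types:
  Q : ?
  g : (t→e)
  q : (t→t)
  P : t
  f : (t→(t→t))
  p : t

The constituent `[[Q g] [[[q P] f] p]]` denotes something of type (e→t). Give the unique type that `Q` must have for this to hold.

[[Q g] [[[q P] f] p]] must have type (e→t). The sister [[[q P] f] p] has type t; that is not a function onto (e→t), so [Q g] must be the functor, of type (t→(e→t)).
[Q g] must have type (t→(e→t)). The sister g has type (t→e); that is not a function onto (t→(e→t)), so Q must be the functor, of type ((t→e)→(t→(e→t))).

((t→e)→(t→(e→t)))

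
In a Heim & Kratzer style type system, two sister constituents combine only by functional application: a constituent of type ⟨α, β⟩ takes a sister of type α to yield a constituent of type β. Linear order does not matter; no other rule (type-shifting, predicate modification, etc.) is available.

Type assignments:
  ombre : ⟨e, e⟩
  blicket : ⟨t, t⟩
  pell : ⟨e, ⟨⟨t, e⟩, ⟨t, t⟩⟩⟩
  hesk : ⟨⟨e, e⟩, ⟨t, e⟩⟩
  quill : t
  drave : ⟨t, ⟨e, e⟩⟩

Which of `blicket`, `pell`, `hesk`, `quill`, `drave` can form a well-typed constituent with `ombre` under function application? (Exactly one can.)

blicket : ⟨t, t⟩ — does not combine with ombre.
pell : ⟨e, ⟨⟨t, e⟩, ⟨t, t⟩⟩⟩ — does not combine with ombre.
hesk — combines: hesk : ⟨⟨e, e⟩, ⟨t, e⟩⟩ takes ombre : ⟨e, e⟩ as argument, giving ⟨t, e⟩.
quill : t — does not combine with ombre.
drave : ⟨t, ⟨e, e⟩⟩ — does not combine with ombre.

hesk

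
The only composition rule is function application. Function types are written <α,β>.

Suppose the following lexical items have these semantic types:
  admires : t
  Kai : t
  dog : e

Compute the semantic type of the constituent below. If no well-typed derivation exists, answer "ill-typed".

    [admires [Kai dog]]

ill-typed

At [Kai dog]: neither t nor e can take the other as argument; the node is ill-typed.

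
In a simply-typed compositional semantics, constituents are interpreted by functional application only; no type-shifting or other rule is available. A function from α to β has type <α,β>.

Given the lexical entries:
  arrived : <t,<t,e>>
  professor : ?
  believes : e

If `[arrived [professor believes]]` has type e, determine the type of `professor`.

<e,<<t,<t,e>>,e>>

At [arrived [professor believes]] (required: e): arrived is <t,<t,e>>, which is not a function with range e; hence [professor believes] is the functor — type <<t,<t,e>>,e>.
At [professor believes] (required: <<t,<t,e>>,e>): believes is e, which is not a function with range <<t,<t,e>>,e>; hence professor is the functor — type <e,<<t,<t,e>>,e>>.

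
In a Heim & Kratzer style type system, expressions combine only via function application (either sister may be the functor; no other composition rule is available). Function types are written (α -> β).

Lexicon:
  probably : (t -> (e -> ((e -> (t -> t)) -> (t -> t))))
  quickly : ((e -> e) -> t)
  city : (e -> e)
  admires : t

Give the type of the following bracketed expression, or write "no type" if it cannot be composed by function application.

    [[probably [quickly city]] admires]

no type

[quickly city]: ((e -> e) -> t) applied to (e -> e) yields t.
[probably [quickly city]]: (t -> (e -> ((e -> (t -> t)) -> (t -> t)))) applied to t yields (e -> ((e -> (t -> t)) -> (t -> t))).
At [[probably [quickly city]] admires]: neither (e -> ((e -> (t -> t)) -> (t -> t))) nor t can take the other as argument; the node is ill-typed.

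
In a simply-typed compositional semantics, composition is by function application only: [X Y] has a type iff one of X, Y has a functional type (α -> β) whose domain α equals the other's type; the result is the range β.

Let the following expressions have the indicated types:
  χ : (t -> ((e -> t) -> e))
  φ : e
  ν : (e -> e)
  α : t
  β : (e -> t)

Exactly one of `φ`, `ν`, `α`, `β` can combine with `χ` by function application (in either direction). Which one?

φ : e — neither side's domain matches the other.
ν : (e -> e) — neither side's domain matches the other.
α — combines: χ : (t -> ((e -> t) -> e)) takes α : t as argument, giving ((e -> t) -> e).
β : (e -> t) — neither side's domain matches the other.

α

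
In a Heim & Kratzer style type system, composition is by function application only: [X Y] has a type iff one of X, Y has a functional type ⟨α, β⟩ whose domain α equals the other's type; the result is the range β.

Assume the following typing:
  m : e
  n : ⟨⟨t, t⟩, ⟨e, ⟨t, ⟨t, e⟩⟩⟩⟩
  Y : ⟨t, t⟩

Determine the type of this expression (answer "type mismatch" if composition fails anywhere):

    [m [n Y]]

⟨t, ⟨t, e⟩⟩

[n Y]: functor n : ⟨⟨t, t⟩, ⟨e, ⟨t, ⟨t, e⟩⟩⟩⟩, argument Y : ⟨t, t⟩; result ⟨e, ⟨t, ⟨t, e⟩⟩⟩.
[m [n Y]]: functor [n Y] : ⟨e, ⟨t, ⟨t, e⟩⟩⟩, argument m : e; result ⟨t, ⟨t, e⟩⟩.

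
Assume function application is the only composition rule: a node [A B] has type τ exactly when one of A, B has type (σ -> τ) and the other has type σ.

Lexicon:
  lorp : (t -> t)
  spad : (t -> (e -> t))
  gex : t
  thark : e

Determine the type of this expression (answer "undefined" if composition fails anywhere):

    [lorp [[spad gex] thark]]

t

[spad gex]: functor spad : (t -> (e -> t)), argument gex : t; result (e -> t).
[[spad gex] thark]: functor [spad gex] : (e -> t), argument thark : e; result t.
[lorp [[spad gex] thark]]: functor lorp : (t -> t), argument [[spad gex] thark] : t; result t.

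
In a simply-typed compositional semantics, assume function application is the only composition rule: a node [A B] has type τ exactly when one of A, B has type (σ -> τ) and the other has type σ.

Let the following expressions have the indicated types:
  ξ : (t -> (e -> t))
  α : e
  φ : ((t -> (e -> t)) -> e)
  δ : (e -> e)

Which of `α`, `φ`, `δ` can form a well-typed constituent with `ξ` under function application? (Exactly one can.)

α : e — ξ needs t; α needs nothing (atomic); neither fits.
φ — combines: φ : ((t -> (e -> t)) -> e) takes ξ : (t -> (e -> t)) as argument, giving e.
δ : (e -> e) — ξ needs t; δ needs e; neither fits.

φ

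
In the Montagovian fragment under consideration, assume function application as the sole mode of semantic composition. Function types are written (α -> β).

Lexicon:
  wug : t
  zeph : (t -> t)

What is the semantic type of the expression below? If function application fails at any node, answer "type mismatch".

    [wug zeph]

At [wug zeph], zeph : (t -> t) takes wug : t, giving t.

t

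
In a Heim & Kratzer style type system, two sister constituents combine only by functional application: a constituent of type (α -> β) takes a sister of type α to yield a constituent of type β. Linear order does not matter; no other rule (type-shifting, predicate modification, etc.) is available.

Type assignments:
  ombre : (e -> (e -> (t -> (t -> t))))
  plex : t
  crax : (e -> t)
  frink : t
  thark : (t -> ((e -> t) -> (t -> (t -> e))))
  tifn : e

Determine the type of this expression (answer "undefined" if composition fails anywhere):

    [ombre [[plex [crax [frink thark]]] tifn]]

undefined

[frink thark] — thark of type (t -> ((e -> t) -> (t -> (t -> e)))) combines with frink of type t: type ((e -> t) -> (t -> (t -> e))).
[crax [frink thark]] — [frink thark] of type ((e -> t) -> (t -> (t -> e))) combines with crax of type (e -> t): type (t -> (t -> e)).
[plex [crax [frink thark]]] — [crax [frink thark]] of type (t -> (t -> e)) combines with plex of type t: type (t -> e).
[[plex [crax [frink thark]]] tifn]: (t -> e) and e cannot combine by function application — type clash.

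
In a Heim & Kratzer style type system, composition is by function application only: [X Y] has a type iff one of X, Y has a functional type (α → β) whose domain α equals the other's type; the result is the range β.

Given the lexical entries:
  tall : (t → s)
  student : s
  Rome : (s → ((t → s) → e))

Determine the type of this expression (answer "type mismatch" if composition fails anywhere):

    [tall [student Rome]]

e

At [student Rome], Rome : (s → ((t → s) → e)) takes student : s, giving ((t → s) → e).
At [tall [student Rome]], [student Rome] : ((t → s) → e) takes tall : (t → s), giving e.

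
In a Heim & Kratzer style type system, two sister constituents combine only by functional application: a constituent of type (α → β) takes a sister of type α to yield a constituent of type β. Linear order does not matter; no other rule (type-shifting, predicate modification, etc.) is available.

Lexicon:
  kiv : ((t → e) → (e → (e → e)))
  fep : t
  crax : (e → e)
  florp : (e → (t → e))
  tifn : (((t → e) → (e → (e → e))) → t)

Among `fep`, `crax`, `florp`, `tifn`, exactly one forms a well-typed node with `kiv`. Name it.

tifn

fep : t — does not combine with kiv.
crax : (e → e) — does not combine with kiv.
florp : (e → (t → e)) — does not combine with kiv.
tifn — combines: tifn : (((t → e) → (e → (e → e))) → t) takes kiv : ((t → e) → (e → (e → e))) as argument, giving t.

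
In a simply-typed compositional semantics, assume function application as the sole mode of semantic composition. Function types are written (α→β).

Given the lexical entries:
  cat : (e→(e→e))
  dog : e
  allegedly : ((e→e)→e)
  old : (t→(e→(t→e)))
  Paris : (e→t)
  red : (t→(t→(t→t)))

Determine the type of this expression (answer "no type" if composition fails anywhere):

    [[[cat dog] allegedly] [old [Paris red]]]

[cat dog] — cat of type (e→(e→e)) combines with dog of type e: type (e→e).
[[cat dog] allegedly] — allegedly of type ((e→e)→e) combines with [cat dog] of type (e→e): type e.
[Paris red]: (e→t) and (t→(t→(t→t))) cannot combine by function application — type clash.

no type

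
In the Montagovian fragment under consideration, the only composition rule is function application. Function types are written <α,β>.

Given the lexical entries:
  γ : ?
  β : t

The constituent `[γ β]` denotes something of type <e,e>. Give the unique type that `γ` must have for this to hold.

<t,<e,e>>

[γ β] is required to be <e,e>. β : t cannot yield <e,e> as functor, so γ : <t,<e,e>>.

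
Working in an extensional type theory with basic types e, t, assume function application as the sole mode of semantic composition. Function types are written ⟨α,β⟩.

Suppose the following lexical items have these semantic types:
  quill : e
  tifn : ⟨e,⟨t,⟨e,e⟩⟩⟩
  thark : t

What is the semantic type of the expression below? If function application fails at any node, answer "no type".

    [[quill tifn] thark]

⟨e,e⟩

[quill tifn]: tifn is ⟨e,⟨t,⟨e,e⟩⟩⟩, quill is e; result ⟨t,⟨e,e⟩⟩.
[[quill tifn] thark]: [quill tifn] is ⟨t,⟨e,e⟩⟩, thark is t; result ⟨e,e⟩.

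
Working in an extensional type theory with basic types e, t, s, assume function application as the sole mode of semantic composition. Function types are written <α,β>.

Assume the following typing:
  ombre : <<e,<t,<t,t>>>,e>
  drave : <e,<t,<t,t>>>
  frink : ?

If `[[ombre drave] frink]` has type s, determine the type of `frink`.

<e,s>

[[ombre drave] frink] must have type s. The sister [ombre drave] has type e; that is not a function onto s, so frink must be the functor, of type <e,s>.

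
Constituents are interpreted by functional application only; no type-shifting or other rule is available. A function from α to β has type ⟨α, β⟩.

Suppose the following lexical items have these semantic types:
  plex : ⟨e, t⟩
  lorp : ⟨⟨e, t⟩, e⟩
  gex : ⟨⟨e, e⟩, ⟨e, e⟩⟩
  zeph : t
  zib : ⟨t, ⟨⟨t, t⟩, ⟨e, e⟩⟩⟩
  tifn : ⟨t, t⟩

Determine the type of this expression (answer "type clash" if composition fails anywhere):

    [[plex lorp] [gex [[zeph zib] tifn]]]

[plex lorp]: ⟨⟨e, t⟩, e⟩ applied to ⟨e, t⟩ yields e.
[zeph zib]: ⟨t, ⟨⟨t, t⟩, ⟨e, e⟩⟩⟩ applied to t yields ⟨⟨t, t⟩, ⟨e, e⟩⟩.
[[zeph zib] tifn]: ⟨⟨t, t⟩, ⟨e, e⟩⟩ applied to ⟨t, t⟩ yields ⟨e, e⟩.
[gex [[zeph zib] tifn]]: ⟨⟨e, e⟩, ⟨e, e⟩⟩ applied to ⟨e, e⟩ yields ⟨e, e⟩.
[[plex lorp] [gex [[zeph zib] tifn]]]: ⟨e, e⟩ applied to e yields e.

e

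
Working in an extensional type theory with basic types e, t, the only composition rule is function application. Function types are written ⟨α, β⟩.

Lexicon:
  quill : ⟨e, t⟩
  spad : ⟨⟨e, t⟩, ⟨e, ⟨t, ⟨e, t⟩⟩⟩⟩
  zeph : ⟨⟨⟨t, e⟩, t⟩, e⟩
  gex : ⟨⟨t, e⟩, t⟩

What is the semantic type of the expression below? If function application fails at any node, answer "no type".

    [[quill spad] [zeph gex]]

[quill spad] — spad of type ⟨⟨e, t⟩, ⟨e, ⟨t, ⟨e, t⟩⟩⟩⟩ combines with quill of type ⟨e, t⟩: type ⟨e, ⟨t, ⟨e, t⟩⟩⟩.
[zeph gex] — zeph of type ⟨⟨⟨t, e⟩, t⟩, e⟩ combines with gex of type ⟨⟨t, e⟩, t⟩: type e.
[[quill spad] [zeph gex]] — [quill spad] of type ⟨e, ⟨t, ⟨e, t⟩⟩⟩ combines with [zeph gex] of type e: type ⟨t, ⟨e, t⟩⟩.

⟨t, ⟨e, t⟩⟩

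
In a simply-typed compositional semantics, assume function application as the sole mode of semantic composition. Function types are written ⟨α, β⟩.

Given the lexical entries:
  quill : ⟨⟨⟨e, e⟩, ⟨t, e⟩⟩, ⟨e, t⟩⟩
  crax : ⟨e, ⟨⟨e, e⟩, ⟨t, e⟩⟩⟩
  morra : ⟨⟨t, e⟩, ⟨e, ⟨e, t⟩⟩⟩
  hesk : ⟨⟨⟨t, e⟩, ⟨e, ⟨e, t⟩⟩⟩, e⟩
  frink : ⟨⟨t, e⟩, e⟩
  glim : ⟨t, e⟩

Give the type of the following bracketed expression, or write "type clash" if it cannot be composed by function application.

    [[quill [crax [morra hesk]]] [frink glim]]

[morra hesk]: functor hesk : ⟨⟨⟨t, e⟩, ⟨e, ⟨e, t⟩⟩⟩, e⟩, argument morra : ⟨⟨t, e⟩, ⟨e, ⟨e, t⟩⟩⟩; result e.
[crax [morra hesk]]: functor crax : ⟨e, ⟨⟨e, e⟩, ⟨t, e⟩⟩⟩, argument [morra hesk] : e; result ⟨⟨e, e⟩, ⟨t, e⟩⟩.
[quill [crax [morra hesk]]]: functor quill : ⟨⟨⟨e, e⟩, ⟨t, e⟩⟩, ⟨e, t⟩⟩, argument [crax [morra hesk]] : ⟨⟨e, e⟩, ⟨t, e⟩⟩; result ⟨e, t⟩.
[frink glim]: functor frink : ⟨⟨t, e⟩, e⟩, argument glim : ⟨t, e⟩; result e.
[[quill [crax [morra hesk]]] [frink glim]]: functor [quill [crax [morra hesk]]] : ⟨e, t⟩, argument [frink glim] : e; result t.

t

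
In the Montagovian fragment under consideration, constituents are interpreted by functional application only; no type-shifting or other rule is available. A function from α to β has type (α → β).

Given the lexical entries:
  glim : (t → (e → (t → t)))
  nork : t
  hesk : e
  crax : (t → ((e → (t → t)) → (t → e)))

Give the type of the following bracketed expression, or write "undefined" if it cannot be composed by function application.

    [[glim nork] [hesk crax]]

[glim nork]: (t → (e → (t → t))) applied to t yields (e → (t → t)).
[hesk crax]: e and (t → ((e → (t → t)) → (t → e))) cannot combine by function application — type clash.

undefined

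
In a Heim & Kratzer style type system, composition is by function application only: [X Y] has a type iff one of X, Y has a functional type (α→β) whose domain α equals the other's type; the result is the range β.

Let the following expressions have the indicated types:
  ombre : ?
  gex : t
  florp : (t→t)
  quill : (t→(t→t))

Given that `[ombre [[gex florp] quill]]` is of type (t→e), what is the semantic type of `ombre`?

((t→t)→(t→e))

[ombre [[gex florp] quill]] is required to be (t→e). [[gex florp] quill] : (t→t) cannot yield (t→e) as functor, so ombre : ((t→t)→(t→e)).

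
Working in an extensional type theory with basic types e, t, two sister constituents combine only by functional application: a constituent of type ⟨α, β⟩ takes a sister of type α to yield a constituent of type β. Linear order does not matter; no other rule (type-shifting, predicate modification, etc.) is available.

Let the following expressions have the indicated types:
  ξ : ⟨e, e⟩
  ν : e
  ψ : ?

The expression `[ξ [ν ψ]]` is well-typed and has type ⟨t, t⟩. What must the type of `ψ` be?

⟨e, ⟨⟨e, e⟩, ⟨t, t⟩⟩⟩

[ξ [ν ψ]] is required to be ⟨t, t⟩. ξ : ⟨e, e⟩ cannot yield ⟨t, t⟩ as functor, so [ν ψ] : ⟨⟨e, e⟩, ⟨t, t⟩⟩.
[ν ψ] is required to be ⟨⟨e, e⟩, ⟨t, t⟩⟩. ν : e cannot yield ⟨⟨e, e⟩, ⟨t, t⟩⟩ as functor, so ψ : ⟨e, ⟨⟨e, e⟩, ⟨t, t⟩⟩⟩.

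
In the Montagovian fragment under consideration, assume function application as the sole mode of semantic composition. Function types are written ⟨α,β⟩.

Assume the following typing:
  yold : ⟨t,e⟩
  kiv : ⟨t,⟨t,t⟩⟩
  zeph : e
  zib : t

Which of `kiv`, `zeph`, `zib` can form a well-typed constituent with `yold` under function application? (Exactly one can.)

kiv : ⟨t,⟨t,t⟩⟩ — yold needs t; kiv needs t; neither fits.
zeph : e — yold needs t; zeph needs nothing (atomic); neither fits.
zib — combines: yold : ⟨t,e⟩ takes zib : t as argument, giving e.

zib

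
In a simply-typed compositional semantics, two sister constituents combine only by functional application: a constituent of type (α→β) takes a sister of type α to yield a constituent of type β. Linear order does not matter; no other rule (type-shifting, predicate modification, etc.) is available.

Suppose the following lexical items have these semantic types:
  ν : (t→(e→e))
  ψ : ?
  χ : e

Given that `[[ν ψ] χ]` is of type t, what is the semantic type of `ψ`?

At [[ν ψ] χ] (required: t): χ is e, which is not a function with range t; hence [ν ψ] is the functor — type (e→t).
At [ν ψ] (required: (e→t)): ν is (t→(e→e)), which is not a function with range (e→t); hence ψ is the functor — type ((t→(e→e))→(e→t)).

((t→(e→e))→(e→t))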